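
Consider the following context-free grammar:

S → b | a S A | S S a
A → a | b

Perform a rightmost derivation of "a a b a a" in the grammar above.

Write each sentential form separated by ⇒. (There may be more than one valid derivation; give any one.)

S ⇒ a S A ⇒ a S a ⇒ a a S A a ⇒ a a S a a ⇒ a a b a a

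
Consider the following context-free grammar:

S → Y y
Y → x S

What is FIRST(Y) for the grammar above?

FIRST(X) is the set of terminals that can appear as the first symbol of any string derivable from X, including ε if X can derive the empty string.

We compute FIRST(Y) using the standard algorithm.
FIRST(S) = {x}
FIRST(Y) = {x}
Therefore, FIRST(Y) = {x}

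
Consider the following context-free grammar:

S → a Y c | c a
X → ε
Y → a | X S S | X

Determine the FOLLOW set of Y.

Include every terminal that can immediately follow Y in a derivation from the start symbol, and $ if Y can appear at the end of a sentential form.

We compute FOLLOW(Y) using the standard algorithm.
FOLLOW(S) starts with {$}.
FIRST(S) = {a, c}
FIRST(X) = {ε}
FIRST(Y) = {a, c, ε}
FOLLOW(S) = {$, a, c}
FOLLOW(X) = {a, c}
FOLLOW(Y) = {c}
Therefore, FOLLOW(Y) = {c}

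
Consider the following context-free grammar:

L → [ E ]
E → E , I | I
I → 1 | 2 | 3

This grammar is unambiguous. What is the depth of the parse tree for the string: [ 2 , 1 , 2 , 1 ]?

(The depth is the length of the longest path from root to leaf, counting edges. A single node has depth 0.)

6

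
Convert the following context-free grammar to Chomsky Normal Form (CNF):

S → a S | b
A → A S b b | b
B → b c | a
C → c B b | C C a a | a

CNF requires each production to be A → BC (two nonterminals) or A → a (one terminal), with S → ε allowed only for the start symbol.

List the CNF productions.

TA → a; S → b; TB → b; A → b; TC → c; B → a; C → a; S → TA S; A → A X0; X0 → S X1; X1 → TB TB; B → TB TC; C → TC X2; X2 → B TB; C → C X3; X3 → C X4; X4 → TA TA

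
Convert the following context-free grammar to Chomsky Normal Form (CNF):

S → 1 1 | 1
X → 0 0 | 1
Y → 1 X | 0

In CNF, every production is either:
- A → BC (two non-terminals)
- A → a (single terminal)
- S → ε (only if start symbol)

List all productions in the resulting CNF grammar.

T1 → 1; S → 1; T0 → 0; X → 1; Y → 0; S → T1 T1; X → T0 T0; Y → T1 X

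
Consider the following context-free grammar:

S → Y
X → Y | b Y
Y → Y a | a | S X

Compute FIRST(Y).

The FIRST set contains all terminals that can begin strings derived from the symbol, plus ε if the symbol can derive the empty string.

We compute FIRST(Y) using the standard algorithm.
FIRST(S) = {a}
FIRST(X) = {a, b}
FIRST(Y) = {a}
Therefore, FIRST(Y) = {a}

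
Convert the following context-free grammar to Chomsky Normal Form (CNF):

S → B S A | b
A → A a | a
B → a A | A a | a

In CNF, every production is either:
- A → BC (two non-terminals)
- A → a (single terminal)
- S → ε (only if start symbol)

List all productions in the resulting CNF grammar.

S → b; TA → a; A → a; B → a; S → B X0; X0 → S A; A → A TA; B → TA A; B → A TA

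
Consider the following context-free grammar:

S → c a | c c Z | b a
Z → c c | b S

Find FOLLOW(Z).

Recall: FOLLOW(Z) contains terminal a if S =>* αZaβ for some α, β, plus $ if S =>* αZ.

We compute FOLLOW(Z) using the standard algorithm.
FOLLOW(S) starts with {$}.
FIRST(S) = {b, c}
FIRST(Z) = {b, c}
FOLLOW(S) = {$}
FOLLOW(Z) = {$}
Therefore, FOLLOW(Z) = {$}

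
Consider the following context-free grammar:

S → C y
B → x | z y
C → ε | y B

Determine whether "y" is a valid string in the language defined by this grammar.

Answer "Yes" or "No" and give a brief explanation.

Yes - a valid derivation exists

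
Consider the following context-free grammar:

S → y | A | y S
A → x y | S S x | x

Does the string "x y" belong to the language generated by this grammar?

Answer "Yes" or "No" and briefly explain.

Yes - a valid derivation exists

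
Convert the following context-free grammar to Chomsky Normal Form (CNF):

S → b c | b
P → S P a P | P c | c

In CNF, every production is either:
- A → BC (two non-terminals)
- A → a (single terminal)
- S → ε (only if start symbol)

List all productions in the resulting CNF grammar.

TB → b; TC → c; S → b; TA → a; P → c; S → TB TC; P → S X0; X0 → P X1; X1 → TA P; P → P TC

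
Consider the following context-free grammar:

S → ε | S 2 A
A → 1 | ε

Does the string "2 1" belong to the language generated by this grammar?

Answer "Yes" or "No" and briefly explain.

Yes - a valid derivation exists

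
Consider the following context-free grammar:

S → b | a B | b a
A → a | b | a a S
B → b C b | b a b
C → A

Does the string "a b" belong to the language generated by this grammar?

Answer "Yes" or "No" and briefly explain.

No - no valid derivation exists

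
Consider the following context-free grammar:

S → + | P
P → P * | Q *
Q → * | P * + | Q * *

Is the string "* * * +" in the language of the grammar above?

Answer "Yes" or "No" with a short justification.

No - no valid derivation exists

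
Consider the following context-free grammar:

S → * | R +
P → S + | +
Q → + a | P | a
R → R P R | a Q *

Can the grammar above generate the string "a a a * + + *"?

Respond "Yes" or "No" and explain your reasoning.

No - no valid derivation exists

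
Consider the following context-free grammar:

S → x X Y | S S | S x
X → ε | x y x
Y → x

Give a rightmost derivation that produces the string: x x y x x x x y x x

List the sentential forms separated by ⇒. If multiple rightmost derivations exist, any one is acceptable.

S ⇒ S S ⇒ S x X Y ⇒ S x X x ⇒ S x x y x x ⇒ x X Y x x y x x ⇒ x X x x x y x x ⇒ x x y x x x x y x x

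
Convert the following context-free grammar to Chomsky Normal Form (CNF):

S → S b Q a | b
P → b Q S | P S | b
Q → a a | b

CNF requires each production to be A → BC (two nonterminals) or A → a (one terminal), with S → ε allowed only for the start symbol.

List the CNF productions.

TB → b; TA → a; S → b; P → b; Q → b; S → S X0; X0 → TB X1; X1 → Q TA; P → TB X2; X2 → Q S; P → P S; Q → TA TA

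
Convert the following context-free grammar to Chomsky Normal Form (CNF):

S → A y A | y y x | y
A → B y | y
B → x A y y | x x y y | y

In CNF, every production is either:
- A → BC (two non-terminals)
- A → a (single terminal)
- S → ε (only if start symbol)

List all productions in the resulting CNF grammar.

TY → y; TX → x; S → y; A → y; B → y; S → A X0; X0 → TY A; S → TY X1; X1 → TY TX; A → B TY; B → TX X2; X2 → A X3; X3 → TY TY; B → TX X4; X4 → TX X5; X5 → TY TY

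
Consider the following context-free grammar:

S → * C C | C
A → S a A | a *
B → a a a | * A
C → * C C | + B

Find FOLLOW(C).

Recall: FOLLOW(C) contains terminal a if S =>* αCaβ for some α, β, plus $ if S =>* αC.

We compute FOLLOW(C) using the standard algorithm.
FOLLOW(S) starts with {$}.
FIRST(A) = {*, +, a}
FIRST(B) = {*, a}
FIRST(C) = {*, +}
FIRST(S) = {*, +}
FOLLOW(A) = {$, *, +, a}
FOLLOW(B) = {$, *, +, a}
FOLLOW(C) = {$, *, +, a}
FOLLOW(S) = {$, a}
Therefore, FOLLOW(C) = {$, *, +, a}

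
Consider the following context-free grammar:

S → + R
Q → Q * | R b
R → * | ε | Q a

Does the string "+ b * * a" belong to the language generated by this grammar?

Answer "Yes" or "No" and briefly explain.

Yes - a valid derivation exists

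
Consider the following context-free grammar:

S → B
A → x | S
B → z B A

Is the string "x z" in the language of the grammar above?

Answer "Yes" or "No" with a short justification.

No - no valid derivation exists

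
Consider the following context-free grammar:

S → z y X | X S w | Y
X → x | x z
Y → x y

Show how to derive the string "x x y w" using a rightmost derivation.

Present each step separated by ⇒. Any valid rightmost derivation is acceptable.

S ⇒ X S w ⇒ X Y w ⇒ X x y w ⇒ x x y w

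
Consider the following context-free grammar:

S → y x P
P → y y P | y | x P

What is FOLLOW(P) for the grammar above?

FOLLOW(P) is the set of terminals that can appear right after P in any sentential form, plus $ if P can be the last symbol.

We compute FOLLOW(P) using the standard algorithm.
FOLLOW(S) starts with {$}.
FIRST(P) = {x, y}
FIRST(S) = {y}
FOLLOW(P) = {$}
FOLLOW(S) = {$}
Therefore, FOLLOW(P) = {$}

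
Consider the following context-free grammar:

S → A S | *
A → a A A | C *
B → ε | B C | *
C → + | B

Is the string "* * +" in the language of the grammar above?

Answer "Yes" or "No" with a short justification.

No - no valid derivation exists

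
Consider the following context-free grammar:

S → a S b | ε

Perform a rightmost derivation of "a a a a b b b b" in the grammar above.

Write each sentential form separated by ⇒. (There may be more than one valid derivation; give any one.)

S ⇒ a S b ⇒ a a S b b ⇒ a a a S b b b ⇒ a a a a S b b b b ⇒ a a a a b b b b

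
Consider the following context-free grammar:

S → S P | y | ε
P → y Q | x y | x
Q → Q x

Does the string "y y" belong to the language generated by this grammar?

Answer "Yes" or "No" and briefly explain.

No - no valid derivation exists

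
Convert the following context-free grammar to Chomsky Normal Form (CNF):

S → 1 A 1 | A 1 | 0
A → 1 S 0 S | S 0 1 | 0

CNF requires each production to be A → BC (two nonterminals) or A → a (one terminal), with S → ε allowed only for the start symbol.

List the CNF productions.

T1 → 1; S → 0; T0 → 0; A → 0; S → T1 X0; X0 → A T1; S → A T1; A → T1 X1; X1 → S X2; X2 → T0 S; A → S X3; X3 → T0 T1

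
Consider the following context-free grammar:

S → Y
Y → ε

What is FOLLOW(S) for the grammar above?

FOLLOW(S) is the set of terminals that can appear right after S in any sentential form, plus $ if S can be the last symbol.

We compute FOLLOW(S) using the standard algorithm.
FOLLOW(S) starts with {$}.
FIRST(S) = {ε}
FIRST(Y) = {ε}
FOLLOW(S) = {$}
FOLLOW(Y) = {$}
Therefore, FOLLOW(S) = {$}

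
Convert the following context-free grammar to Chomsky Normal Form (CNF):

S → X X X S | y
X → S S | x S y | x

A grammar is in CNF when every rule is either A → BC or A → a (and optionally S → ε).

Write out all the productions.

S → y; TX → x; TY → y; X → x; S → X X0; X0 → X X1; X1 → X S; X → S S; X → TX X2; X2 → S TY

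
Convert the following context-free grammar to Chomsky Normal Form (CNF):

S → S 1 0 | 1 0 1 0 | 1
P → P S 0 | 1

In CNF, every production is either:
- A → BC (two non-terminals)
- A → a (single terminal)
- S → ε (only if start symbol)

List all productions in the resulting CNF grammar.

T1 → 1; T0 → 0; S → 1; P → 1; S → S X0; X0 → T1 T0; S → T1 X1; X1 → T0 X2; X2 → T1 T0; P → P X3; X3 → S T0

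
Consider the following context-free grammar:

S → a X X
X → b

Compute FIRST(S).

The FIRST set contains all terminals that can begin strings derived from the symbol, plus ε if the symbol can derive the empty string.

We compute FIRST(S) using the standard algorithm.
FIRST(S) = {a}
FIRST(X) = {b}
Therefore, FIRST(S) = {a}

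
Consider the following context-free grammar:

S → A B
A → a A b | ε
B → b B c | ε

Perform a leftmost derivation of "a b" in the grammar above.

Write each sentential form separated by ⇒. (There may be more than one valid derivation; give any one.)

S ⇒ A B ⇒ a A b B ⇒ a b B ⇒ a b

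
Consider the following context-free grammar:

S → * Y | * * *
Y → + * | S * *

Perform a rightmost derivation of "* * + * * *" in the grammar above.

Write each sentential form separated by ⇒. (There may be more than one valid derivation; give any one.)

S ⇒ * Y ⇒ * S * * ⇒ * * Y * * ⇒ * * + * * *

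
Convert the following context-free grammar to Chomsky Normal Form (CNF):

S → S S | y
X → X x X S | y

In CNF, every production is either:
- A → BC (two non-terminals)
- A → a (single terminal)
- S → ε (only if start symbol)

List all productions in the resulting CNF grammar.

S → y; TX → x; X → y; S → S S; X → X X0; X0 → TX X1; X1 → X S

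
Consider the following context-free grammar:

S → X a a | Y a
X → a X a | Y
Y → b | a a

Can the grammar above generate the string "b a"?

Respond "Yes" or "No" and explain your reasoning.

Yes - a valid derivation exists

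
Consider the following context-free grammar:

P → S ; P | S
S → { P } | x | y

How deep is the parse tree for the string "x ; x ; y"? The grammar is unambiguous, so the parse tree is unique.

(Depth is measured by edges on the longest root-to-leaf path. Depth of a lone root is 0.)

4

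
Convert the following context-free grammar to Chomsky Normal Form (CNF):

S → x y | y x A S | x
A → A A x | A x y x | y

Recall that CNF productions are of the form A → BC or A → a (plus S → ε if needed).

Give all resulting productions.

TX → x; TY → y; S → x; A → y; S → TX TY; S → TY X0; X0 → TX X1; X1 → A S; A → A X2; X2 → A TX; A → A X3; X3 → TX X4; X4 → TY TX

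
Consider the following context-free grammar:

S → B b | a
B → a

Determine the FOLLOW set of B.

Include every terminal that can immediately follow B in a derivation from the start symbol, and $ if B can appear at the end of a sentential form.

We compute FOLLOW(B) using the standard algorithm.
FOLLOW(S) starts with {$}.
FIRST(B) = {a}
FIRST(S) = {a}
FOLLOW(B) = {b}
FOLLOW(S) = {$}
Therefore, FOLLOW(B) = {b}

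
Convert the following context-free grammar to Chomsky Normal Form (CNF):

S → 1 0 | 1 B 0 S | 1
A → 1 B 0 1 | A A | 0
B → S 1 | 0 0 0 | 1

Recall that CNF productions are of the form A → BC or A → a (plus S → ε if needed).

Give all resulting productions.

T1 → 1; T0 → 0; S → 1; A → 0; B → 1; S → T1 T0; S → T1 X0; X0 → B X1; X1 → T0 S; A → T1 X2; X2 → B X3; X3 → T0 T1; A → A A; B → S T1; B → T0 X4; X4 → T0 T0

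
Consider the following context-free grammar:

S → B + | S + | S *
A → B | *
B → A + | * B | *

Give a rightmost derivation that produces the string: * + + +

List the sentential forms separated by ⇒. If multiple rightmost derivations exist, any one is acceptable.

S ⇒ S + ⇒ B + + ⇒ A + + + ⇒ * + + +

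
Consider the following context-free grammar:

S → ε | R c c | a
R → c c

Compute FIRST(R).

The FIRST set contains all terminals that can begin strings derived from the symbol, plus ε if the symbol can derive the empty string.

We compute FIRST(R) using the standard algorithm.
FIRST(R) = {c}
FIRST(S) = {a, c, ε}
Therefore, FIRST(R) = {c}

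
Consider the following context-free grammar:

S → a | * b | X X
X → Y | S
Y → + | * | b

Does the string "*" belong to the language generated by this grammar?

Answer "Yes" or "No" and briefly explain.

No - no valid derivation exists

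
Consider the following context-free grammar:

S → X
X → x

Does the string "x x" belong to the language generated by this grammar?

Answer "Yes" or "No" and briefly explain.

No - no valid derivation exists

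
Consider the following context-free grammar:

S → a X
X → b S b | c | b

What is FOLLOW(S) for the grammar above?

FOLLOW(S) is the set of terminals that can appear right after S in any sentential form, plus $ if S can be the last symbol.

We compute FOLLOW(S) using the standard algorithm.
FOLLOW(S) starts with {$}.
FIRST(S) = {a}
FIRST(X) = {b, c}
FOLLOW(S) = {$, b}
FOLLOW(X) = {$, b}
Therefore, FOLLOW(S) = {$, b}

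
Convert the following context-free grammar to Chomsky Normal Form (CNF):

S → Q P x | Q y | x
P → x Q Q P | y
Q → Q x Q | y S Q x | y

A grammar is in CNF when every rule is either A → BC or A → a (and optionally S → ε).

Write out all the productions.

TX → x; TY → y; S → x; P → y; Q → y; S → Q X0; X0 → P TX; S → Q TY; P → TX X1; X1 → Q X2; X2 → Q P; Q → Q X3; X3 → TX Q; Q → TY X4; X4 → S X5; X5 → Q TX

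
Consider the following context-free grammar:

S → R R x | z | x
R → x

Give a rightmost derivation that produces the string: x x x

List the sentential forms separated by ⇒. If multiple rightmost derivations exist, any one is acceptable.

S ⇒ R R x ⇒ R x x ⇒ x x x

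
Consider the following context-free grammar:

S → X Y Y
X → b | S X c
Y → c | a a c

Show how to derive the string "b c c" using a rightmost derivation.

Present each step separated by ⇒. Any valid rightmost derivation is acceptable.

S ⇒ X Y Y ⇒ X Y c ⇒ X c c ⇒ b c c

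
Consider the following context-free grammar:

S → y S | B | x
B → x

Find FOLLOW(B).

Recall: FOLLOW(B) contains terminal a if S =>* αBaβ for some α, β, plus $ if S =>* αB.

We compute FOLLOW(B) using the standard algorithm.
FOLLOW(S) starts with {$}.
FIRST(B) = {x}
FIRST(S) = {x, y}
FOLLOW(B) = {$}
FOLLOW(S) = {$}
Therefore, FOLLOW(B) = {$}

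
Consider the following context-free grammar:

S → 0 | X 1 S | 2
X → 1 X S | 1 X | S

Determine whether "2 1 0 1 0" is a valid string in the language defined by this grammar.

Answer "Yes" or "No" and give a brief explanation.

Yes - a valid derivation exists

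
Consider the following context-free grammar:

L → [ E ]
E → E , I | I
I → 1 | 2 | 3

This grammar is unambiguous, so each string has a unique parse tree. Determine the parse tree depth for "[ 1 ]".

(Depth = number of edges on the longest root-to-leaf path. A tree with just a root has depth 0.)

3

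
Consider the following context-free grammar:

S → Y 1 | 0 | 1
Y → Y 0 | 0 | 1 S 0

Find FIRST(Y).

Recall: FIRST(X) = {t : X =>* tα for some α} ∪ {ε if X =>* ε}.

We compute FIRST(Y) using the standard algorithm.
FIRST(S) = {0, 1}
FIRST(Y) = {0, 1}
Therefore, FIRST(Y) = {0, 1}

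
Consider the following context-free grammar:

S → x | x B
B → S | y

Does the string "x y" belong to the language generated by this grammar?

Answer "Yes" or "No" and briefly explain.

Yes - a valid derivation exists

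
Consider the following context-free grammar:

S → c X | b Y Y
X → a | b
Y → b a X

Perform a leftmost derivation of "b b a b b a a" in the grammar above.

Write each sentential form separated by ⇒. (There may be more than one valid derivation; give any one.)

S ⇒ b Y Y ⇒ b b a X Y ⇒ b b a b Y ⇒ b b a b b a X ⇒ b b a b b a a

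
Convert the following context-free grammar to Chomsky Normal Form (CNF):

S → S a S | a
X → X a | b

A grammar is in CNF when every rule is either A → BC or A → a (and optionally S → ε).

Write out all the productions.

TA → a; S → a; X → b; S → S X0; X0 → TA S; X → X TA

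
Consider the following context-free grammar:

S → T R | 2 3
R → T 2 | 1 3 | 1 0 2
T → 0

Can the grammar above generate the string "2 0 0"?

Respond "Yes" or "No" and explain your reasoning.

No - no valid derivation exists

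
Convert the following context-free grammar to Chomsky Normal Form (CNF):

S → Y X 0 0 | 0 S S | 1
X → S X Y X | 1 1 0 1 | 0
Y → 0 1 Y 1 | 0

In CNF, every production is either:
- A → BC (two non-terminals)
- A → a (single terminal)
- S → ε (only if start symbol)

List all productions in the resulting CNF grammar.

T0 → 0; S → 1; T1 → 1; X → 0; Y → 0; S → Y X0; X0 → X X1; X1 → T0 T0; S → T0 X2; X2 → S S; X → S X3; X3 → X X4; X4 → Y X; X → T1 X5; X5 → T1 X6; X6 → T0 T1; Y → T0 X7; X7 → T1 X8; X8 → Y T1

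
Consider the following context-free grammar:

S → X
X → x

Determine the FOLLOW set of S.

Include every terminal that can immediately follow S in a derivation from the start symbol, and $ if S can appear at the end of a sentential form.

We compute FOLLOW(S) using the standard algorithm.
FOLLOW(S) starts with {$}.
FIRST(S) = {x}
FIRST(X) = {x}
FOLLOW(S) = {$}
FOLLOW(X) = {$}
Therefore, FOLLOW(S) = {$}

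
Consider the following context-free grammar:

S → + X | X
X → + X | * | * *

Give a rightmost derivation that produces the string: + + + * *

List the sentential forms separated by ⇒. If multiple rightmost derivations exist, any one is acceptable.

S ⇒ + X ⇒ + + X ⇒ + + + X ⇒ + + + * *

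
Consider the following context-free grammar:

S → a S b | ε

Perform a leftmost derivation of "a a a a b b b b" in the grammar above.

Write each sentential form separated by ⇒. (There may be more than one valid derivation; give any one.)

S ⇒ a S b ⇒ a a S b b ⇒ a a a S b b b ⇒ a a a a S b b b b ⇒ a a a a b b b b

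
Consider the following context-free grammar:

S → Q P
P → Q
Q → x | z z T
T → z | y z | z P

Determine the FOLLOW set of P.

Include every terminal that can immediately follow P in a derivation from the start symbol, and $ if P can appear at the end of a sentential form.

We compute FOLLOW(P) using the standard algorithm.
FOLLOW(S) starts with {$}.
FIRST(P) = {x, z}
FIRST(Q) = {x, z}
FIRST(S) = {x, z}
FIRST(T) = {y, z}
FOLLOW(P) = {$, x, z}
FOLLOW(Q) = {$, x, z}
FOLLOW(S) = {$}
FOLLOW(T) = {$, x, z}
Therefore, FOLLOW(P) = {$, x, z}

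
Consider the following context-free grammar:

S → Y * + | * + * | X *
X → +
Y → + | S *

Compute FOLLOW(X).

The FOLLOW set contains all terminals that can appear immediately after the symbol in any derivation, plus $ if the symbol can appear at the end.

We compute FOLLOW(X) using the standard algorithm.
FOLLOW(S) starts with {$}.
FIRST(S) = {*, +}
FIRST(X) = {+}
FIRST(Y) = {*, +}
FOLLOW(S) = {$, *}
FOLLOW(X) = {*}
FOLLOW(Y) = {*}
Therefore, FOLLOW(X) = {*}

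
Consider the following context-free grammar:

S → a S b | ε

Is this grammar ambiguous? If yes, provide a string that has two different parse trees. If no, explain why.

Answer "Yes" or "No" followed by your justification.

No - the grammar is unambiguous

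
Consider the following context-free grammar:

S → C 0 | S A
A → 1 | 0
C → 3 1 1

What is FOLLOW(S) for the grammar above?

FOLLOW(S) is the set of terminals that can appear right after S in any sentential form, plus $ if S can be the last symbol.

We compute FOLLOW(S) using the standard algorithm.
FOLLOW(S) starts with {$}.
FIRST(A) = {0, 1}
FIRST(C) = {3}
FIRST(S) = {3}
FOLLOW(A) = {$, 0, 1}
FOLLOW(C) = {0}
FOLLOW(S) = {$, 0, 1}
Therefore, FOLLOW(S) = {$, 0, 1}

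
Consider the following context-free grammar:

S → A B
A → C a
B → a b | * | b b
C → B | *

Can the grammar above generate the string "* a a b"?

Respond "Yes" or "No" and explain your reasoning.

Yes - a valid derivation exists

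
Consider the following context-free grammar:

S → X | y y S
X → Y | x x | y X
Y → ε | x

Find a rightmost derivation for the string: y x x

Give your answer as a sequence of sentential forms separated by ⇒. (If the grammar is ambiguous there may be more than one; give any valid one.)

S ⇒ X ⇒ y X ⇒ y x x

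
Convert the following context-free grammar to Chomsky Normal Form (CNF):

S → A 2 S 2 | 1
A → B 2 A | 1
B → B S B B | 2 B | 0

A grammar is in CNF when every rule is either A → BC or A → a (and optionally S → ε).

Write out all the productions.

T2 → 2; S → 1; A → 1; B → 0; S → A X0; X0 → T2 X1; X1 → S T2; A → B X2; X2 → T2 A; B → B X3; X3 → S X4; X4 → B B; B → T2 B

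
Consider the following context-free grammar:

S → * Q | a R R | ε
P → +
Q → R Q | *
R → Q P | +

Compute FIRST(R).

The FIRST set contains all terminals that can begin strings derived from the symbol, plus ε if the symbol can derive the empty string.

We compute FIRST(R) using the standard algorithm.
FIRST(P) = {+}
FIRST(Q) = {*, +}
FIRST(R) = {*, +}
FIRST(S) = {*, a, ε}
Therefore, FIRST(R) = {*, +}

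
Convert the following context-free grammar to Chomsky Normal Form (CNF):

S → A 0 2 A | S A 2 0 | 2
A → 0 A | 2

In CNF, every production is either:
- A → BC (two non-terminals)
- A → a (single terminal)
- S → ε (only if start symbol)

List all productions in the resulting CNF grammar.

T0 → 0; T2 → 2; S → 2; A → 2; S → A X0; X0 → T0 X1; X1 → T2 A; S → S X2; X2 → A X3; X3 → T2 T0; A → T0 A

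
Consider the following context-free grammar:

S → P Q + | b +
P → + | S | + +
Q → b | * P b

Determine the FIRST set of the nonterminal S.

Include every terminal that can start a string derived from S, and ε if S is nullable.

We compute FIRST(S) using the standard algorithm.
FIRST(P) = {+, b}
FIRST(Q) = {*, b}
FIRST(S) = {+, b}
Therefore, FIRST(S) = {+, b}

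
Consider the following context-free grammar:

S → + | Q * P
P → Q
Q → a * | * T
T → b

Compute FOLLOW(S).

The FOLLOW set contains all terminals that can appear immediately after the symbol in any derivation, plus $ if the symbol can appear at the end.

We compute FOLLOW(S) using the standard algorithm.
FOLLOW(S) starts with {$}.
FIRST(P) = {*, a}
FIRST(Q) = {*, a}
FIRST(S) = {*, +, a}
FIRST(T) = {b}
FOLLOW(P) = {$}
FOLLOW(Q) = {$, *}
FOLLOW(S) = {$}
FOLLOW(T) = {$, *}
Therefore, FOLLOW(S) = {$}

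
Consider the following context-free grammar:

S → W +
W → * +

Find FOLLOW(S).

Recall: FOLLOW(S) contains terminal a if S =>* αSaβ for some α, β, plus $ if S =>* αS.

We compute FOLLOW(S) using the standard algorithm.
FOLLOW(S) starts with {$}.
FIRST(S) = {*}
FIRST(W) = {*}
FOLLOW(S) = {$}
FOLLOW(W) = {+}
Therefore, FOLLOW(S) = {$}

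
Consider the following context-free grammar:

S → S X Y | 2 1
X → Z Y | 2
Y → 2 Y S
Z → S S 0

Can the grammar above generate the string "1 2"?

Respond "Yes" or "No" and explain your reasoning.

No - no valid derivation exists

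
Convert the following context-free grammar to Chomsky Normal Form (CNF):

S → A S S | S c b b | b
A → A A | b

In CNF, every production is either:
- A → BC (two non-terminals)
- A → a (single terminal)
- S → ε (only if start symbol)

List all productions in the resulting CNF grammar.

TC → c; TB → b; S → b; A → b; S → A X0; X0 → S S; S → S X1; X1 → TC X2; X2 → TB TB; A → A A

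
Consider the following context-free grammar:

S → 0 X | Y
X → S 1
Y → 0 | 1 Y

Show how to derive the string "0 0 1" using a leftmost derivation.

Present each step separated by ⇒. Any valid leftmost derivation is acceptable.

S ⇒ 0 X ⇒ 0 S 1 ⇒ 0 Y 1 ⇒ 0 0 1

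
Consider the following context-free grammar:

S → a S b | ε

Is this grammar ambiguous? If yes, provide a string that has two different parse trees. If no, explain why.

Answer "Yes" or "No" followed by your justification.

No - the grammar is unambiguous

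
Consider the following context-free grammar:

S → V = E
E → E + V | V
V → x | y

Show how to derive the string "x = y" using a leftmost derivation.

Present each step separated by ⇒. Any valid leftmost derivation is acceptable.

S ⇒ V = E ⇒ x = E ⇒ x = V ⇒ x = y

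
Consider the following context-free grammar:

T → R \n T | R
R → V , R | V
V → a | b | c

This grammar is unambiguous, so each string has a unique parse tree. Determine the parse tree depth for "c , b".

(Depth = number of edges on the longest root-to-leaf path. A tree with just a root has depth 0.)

4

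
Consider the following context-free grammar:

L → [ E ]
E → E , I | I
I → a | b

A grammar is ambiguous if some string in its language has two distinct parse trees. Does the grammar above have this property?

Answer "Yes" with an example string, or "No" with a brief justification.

No - the grammar is unambiguous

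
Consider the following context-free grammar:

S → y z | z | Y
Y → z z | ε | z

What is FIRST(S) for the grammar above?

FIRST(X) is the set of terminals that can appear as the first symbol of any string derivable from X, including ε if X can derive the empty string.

We compute FIRST(S) using the standard algorithm.
FIRST(S) = {y, z, ε}
FIRST(Y) = {z, ε}
Therefore, FIRST(S) = {y, z, ε}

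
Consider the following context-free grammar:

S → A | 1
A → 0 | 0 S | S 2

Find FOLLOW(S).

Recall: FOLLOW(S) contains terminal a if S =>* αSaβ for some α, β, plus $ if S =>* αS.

We compute FOLLOW(S) using the standard algorithm.
FOLLOW(S) starts with {$}.
FIRST(A) = {0, 1}
FIRST(S) = {0, 1}
FOLLOW(A) = {$, 2}
FOLLOW(S) = {$, 2}
Therefore, FOLLOW(S) = {$, 2}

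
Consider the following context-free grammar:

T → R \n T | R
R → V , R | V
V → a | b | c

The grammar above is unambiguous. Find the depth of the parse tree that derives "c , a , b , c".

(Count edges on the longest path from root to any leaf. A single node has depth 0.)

6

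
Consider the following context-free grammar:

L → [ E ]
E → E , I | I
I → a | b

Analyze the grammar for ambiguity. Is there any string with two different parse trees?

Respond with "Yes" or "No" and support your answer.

No - the grammar is unambiguous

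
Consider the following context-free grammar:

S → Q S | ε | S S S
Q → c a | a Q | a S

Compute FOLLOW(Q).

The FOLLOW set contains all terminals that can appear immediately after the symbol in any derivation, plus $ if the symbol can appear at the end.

We compute FOLLOW(Q) using the standard algorithm.
FOLLOW(S) starts with {$}.
FIRST(Q) = {a, c}
FIRST(S) = {a, c, ε}
FOLLOW(Q) = {$, a, c}
FOLLOW(S) = {$, a, c}
Therefore, FOLLOW(Q) = {$, a, c}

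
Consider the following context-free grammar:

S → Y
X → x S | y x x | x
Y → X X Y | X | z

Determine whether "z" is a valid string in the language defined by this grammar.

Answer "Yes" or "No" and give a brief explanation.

Yes - a valid derivation exists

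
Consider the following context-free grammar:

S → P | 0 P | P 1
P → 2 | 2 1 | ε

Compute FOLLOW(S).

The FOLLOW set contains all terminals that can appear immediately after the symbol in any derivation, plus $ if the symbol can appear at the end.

We compute FOLLOW(S) using the standard algorithm.
FOLLOW(S) starts with {$}.
FIRST(P) = {2, ε}
FIRST(S) = {0, 1, 2, ε}
FOLLOW(P) = {$, 1}
FOLLOW(S) = {$}
Therefore, FOLLOW(S) = {$}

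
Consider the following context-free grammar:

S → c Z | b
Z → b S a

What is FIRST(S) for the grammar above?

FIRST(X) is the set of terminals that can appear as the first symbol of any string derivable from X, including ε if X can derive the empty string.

We compute FIRST(S) using the standard algorithm.
FIRST(S) = {b, c}
FIRST(Z) = {b}
Therefore, FIRST(S) = {b, c}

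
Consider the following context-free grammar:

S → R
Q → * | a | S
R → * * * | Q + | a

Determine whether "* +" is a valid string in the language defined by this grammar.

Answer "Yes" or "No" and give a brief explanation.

Yes - a valid derivation exists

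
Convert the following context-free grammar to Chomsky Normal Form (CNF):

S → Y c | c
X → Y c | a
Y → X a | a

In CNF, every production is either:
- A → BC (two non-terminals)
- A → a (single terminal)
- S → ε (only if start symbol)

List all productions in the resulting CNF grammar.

TC → c; S → c; X → a; TA → a; Y → a; S → Y TC; X → Y TC; Y → X TA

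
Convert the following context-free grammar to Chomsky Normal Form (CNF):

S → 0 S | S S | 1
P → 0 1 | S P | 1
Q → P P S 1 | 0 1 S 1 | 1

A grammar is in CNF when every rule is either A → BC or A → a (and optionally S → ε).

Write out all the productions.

T0 → 0; S → 1; T1 → 1; P → 1; Q → 1; S → T0 S; S → S S; P → T0 T1; P → S P; Q → P X0; X0 → P X1; X1 → S T1; Q → T0 X2; X2 → T1 X3; X3 → S T1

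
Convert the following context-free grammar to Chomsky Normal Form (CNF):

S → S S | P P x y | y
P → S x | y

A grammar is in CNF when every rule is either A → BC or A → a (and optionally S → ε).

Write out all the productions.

TX → x; TY → y; S → y; P → y; S → S S; S → P X0; X0 → P X1; X1 → TX TY; P → S TX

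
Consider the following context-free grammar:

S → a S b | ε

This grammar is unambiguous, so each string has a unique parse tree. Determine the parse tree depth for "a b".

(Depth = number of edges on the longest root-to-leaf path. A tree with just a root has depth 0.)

2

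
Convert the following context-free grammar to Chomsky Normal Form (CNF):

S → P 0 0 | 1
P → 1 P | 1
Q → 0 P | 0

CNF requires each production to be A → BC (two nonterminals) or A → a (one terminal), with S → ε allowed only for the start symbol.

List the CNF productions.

T0 → 0; S → 1; T1 → 1; P → 1; Q → 0; S → P X0; X0 → T0 T0; P → T1 P; Q → T0 P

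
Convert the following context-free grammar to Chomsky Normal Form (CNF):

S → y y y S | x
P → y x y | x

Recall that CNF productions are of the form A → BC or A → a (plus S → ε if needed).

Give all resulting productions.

TY → y; S → x; TX → x; P → x; S → TY X0; X0 → TY X1; X1 → TY S; P → TY X2; X2 → TX TY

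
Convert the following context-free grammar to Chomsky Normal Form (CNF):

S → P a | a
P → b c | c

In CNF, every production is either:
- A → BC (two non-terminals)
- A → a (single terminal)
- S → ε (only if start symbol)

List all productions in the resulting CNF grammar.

TA → a; S → a; TB → b; TC → c; P → c; S → P TA; P → TB TC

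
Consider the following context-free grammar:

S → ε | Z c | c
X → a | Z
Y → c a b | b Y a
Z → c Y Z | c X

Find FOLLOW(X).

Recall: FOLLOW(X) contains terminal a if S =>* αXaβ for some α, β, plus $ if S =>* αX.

We compute FOLLOW(X) using the standard algorithm.
FOLLOW(S) starts with {$}.
FIRST(S) = {c, ε}
FIRST(X) = {a, c}
FIRST(Y) = {b, c}
FIRST(Z) = {c}
FOLLOW(S) = {$}
FOLLOW(X) = {c}
FOLLOW(Y) = {a, c}
FOLLOW(Z) = {c}
Therefore, FOLLOW(X) = {c}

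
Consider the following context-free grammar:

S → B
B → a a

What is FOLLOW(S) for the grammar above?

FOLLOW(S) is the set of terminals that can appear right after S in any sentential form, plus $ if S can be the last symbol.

We compute FOLLOW(S) using the standard algorithm.
FOLLOW(S) starts with {$}.
FIRST(B) = {a}
FIRST(S) = {a}
FOLLOW(B) = {$}
FOLLOW(S) = {$}
Therefore, FOLLOW(S) = {$}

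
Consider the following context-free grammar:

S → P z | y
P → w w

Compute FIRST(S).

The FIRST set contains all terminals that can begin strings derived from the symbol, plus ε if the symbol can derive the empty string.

We compute FIRST(S) using the standard algorithm.
FIRST(P) = {w}
FIRST(S) = {w, y}
Therefore, FIRST(S) = {w, y}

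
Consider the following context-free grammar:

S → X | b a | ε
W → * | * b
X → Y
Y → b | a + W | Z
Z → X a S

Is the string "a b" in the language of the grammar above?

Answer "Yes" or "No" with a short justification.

No - no valid derivation exists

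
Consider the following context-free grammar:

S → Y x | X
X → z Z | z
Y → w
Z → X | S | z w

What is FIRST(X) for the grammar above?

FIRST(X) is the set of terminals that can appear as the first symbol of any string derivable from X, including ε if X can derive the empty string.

We compute FIRST(X) using the standard algorithm.
FIRST(S) = {w, z}
FIRST(X) = {z}
FIRST(Y) = {w}
FIRST(Z) = {w, z}
Therefore, FIRST(X) = {z}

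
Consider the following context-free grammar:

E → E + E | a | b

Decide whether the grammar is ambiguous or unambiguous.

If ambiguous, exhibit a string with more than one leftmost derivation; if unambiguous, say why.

Ambiguous - the string 'a + b + b + b + a' has two distinct leftmost derivations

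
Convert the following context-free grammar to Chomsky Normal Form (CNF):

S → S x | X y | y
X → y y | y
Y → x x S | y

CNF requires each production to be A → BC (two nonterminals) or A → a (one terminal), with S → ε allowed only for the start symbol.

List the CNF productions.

TX → x; TY → y; S → y; X → y; Y → y; S → S TX; S → X TY; X → TY TY; Y → TX X0; X0 → TX S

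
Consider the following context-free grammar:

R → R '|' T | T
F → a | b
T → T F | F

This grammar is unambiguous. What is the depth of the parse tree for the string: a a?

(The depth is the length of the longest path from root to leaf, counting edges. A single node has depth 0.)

4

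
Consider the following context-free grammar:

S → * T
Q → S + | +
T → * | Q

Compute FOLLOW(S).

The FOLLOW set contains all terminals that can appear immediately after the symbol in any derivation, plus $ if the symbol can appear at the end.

We compute FOLLOW(S) using the standard algorithm.
FOLLOW(S) starts with {$}.
FIRST(Q) = {*, +}
FIRST(S) = {*}
FIRST(T) = {*, +}
FOLLOW(Q) = {$, +}
FOLLOW(S) = {$, +}
FOLLOW(T) = {$, +}
Therefore, FOLLOW(S) = {$, +}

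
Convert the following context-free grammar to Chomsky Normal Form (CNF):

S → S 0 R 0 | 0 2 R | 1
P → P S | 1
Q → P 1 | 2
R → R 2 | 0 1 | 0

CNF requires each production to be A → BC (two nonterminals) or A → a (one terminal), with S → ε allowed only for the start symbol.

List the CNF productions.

T0 → 0; T2 → 2; S → 1; P → 1; T1 → 1; Q → 2; R → 0; S → S X0; X0 → T0 X1; X1 → R T0; S → T0 X2; X2 → T2 R; P → P S; Q → P T1; R → R T2; R → T0 T1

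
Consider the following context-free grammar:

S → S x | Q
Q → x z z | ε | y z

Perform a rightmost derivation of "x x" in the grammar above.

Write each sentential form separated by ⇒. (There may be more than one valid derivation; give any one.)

S ⇒ S x ⇒ S x x ⇒ Q x x ⇒ x x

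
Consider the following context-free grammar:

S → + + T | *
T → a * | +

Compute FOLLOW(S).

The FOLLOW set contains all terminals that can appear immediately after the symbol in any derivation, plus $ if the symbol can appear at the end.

We compute FOLLOW(S) using the standard algorithm.
FOLLOW(S) starts with {$}.
FIRST(S) = {*, +}
FIRST(T) = {+, a}
FOLLOW(S) = {$}
FOLLOW(T) = {$}
Therefore, FOLLOW(S) = {$}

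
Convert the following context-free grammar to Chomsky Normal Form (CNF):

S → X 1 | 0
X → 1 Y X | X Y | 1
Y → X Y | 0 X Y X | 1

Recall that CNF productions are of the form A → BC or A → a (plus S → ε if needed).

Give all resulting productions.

T1 → 1; S → 0; X → 1; T0 → 0; Y → 1; S → X T1; X → T1 X0; X0 → Y X; X → X Y; Y → X Y; Y → T0 X1; X1 → X X2; X2 → Y X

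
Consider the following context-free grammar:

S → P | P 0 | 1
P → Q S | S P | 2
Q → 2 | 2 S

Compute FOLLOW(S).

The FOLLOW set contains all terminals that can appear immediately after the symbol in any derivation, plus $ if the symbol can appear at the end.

We compute FOLLOW(S) using the standard algorithm.
FOLLOW(S) starts with {$}.
FIRST(P) = {1, 2}
FIRST(Q) = {2}
FIRST(S) = {1, 2}
FOLLOW(P) = {$, 0, 1, 2}
FOLLOW(Q) = {1, 2}
FOLLOW(S) = {$, 0, 1, 2}
Therefore, FOLLOW(S) = {$, 0, 1, 2}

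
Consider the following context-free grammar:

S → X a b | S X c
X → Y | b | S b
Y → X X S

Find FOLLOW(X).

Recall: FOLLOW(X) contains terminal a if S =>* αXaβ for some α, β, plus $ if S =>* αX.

We compute FOLLOW(X) using the standard algorithm.
FOLLOW(S) starts with {$}.
FIRST(S) = {b}
FIRST(X) = {b}
FIRST(Y) = {b}
FOLLOW(S) = {$, a, b, c}
FOLLOW(X) = {a, b, c}
FOLLOW(Y) = {a, b, c}
Therefore, FOLLOW(X) = {a, b, c}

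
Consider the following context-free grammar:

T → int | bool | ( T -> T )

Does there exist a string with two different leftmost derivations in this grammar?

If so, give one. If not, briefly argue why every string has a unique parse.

No - every string in the language has a unique leftmost derivation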